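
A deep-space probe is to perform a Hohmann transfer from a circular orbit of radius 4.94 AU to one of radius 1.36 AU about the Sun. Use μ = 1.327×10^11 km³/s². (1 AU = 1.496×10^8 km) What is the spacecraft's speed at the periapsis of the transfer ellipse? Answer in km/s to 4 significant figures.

In km: r₁ = 4.94 × 1.496×10^8 = 7.39024×10^8 km; r₂ = 1.36 × 1.496×10^8 = 2.03456×10^8 km.
Semi-major axis of the transfer orbit: a_t = (7.39024×10^8 + 2.03456×10^8)/2 = 4.7124×10^8 km.
The periapsis of the transfer ellipse is at r = 2.03456×10^8 km.
From the vis-viva equation, v = √[μ(2/r − 1/a_t)] = 31.98 km/s.

v = 31.98 km/s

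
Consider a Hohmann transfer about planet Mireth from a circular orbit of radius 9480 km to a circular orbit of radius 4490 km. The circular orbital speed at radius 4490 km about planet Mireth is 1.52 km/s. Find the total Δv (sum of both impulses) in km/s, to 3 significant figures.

Δv = 0.458 km/s

From the circular-orbit relation v² = μ/r at r = 4490 km: μ = v²r = (1.52)² × 4490 = 10373.7 km³/s².
Transfer-ellipse semi-major axis a_t = (r₁ + r₂)/2 = (9480 + 4490)/2 = 6985 km.
Circular speed at r₁: v₁ = √(μ/r₁) = √(10373.7/9480) = 1.0461 km/s.
Transfer-orbit speed at r₁ (vis-viva): v_a = √[μ(2/r₁ − 1/a_t)] = 0.83869 km/s.
First burn Δv₁ = |v_a − v₁| = 0.2074 km/s.
Circular speed at r₂: v₂ = √(μ/r₂) = 1.5200 km/s.
Transfer-orbit speed at r₂: v_p = √[μ(2/r₂ − 1/a_t)] = 1.7708 km/s.
Second burn Δv₂ = |v₂ − v_p| = 0.2508 km/s.
Total Δv = Δv₁ + Δv₂ = 0.4582 km/s.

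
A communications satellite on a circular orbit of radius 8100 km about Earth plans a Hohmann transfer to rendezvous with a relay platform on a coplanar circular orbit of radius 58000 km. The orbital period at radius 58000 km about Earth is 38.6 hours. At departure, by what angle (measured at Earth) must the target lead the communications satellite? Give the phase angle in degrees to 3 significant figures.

From Kepler's third law T² = 4π²r³/μ at r = 58000 km, T = 38.6 hours = 38.6 × 3600 s = 1.3896×10^5 s: μ = 4π²r³/T² = 3.98900×10^5 km³/s².
Transfer-ellipse semi-major axis a_t = (r₁ + r₂)/2 = (8100 + 58000)/2 = 33050 km.
Transfer time t = π√(a_t³/μ) = 29886.5 s.
The target's mean motion on its circular orbit is ω₂ = √(μ/r₂³) = 4.52158×10^-5 rad/s.
Angle swept by the target during transfer: ω₂·t = 1.35134 rad = 77.43°.
Arrival is 180° from departure on the ellipse, so φ = 180° − 77.43° = 103°.

φ = 103°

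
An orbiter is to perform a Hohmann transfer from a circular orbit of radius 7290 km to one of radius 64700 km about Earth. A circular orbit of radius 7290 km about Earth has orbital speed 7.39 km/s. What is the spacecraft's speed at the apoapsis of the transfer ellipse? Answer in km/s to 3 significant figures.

v = 1.12 km/s

From the circular-orbit relation v² = μ/r at r = 7290 km: μ = v²r = (7.39)² × 7290 = 3.98122×10^5 km³/s².
Transfer-ellipse semi-major axis a_t = (r₁ + r₂)/2 = (7290 + 64700)/2 = 35995 km.
The apoapsis of the transfer ellipse is at r = 64700 km.
Vis-viva: v = √[μ(2/r − 1/a_t)] = √[3.98122×10^5 × (2/64700 − 1/35995)] = 1.116 km/s.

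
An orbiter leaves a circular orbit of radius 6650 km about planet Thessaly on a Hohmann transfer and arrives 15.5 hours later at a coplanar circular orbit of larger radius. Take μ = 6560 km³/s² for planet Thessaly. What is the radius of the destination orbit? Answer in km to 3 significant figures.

Transfer time t = 15.5 hours = 55800 s, and t = π√(a_t³/μ).
So a_t = (μ t²/π²)^(1/3) = (6560 × (55800)² / π²)^(1/3) = 12744 km.
Since a_t = (r₁ + r₂)/2, r₂ = 2a_t − r₁ = 2×12744 − 6650 = 18838 km.

r₂ = 18800 km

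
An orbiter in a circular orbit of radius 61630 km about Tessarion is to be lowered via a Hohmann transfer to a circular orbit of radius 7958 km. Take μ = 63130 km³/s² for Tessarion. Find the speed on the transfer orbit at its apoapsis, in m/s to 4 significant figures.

Semi-major axis of the transfer orbit: a_t = (61630 + 7958)/2 = 34794 km.
The apoapsis of the transfer ellipse is at r = 61630 km.
From the vis-viva equation, v = √[μ(2/r − 1/a_t)] = 0.4840 km/s.

v = 484.0 m/s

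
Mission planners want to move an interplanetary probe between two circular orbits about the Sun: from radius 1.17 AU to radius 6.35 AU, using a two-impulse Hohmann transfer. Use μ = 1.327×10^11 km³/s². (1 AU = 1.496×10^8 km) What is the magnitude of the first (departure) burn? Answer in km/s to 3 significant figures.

Δv₁ = 8.25 km/s

In km: r₁ = 1.17 × 1.496×10^8 = 1.75032×10^8 km; r₂ = 6.35 × 1.496×10^8 = 9.4996×10^8 km.
Semi-major axis of the transfer orbit: a_t = (1.75032×10^8 + 9.4996×10^8)/2 = 5.62496×10^8 km.
Circular speed at r = 1.75032×10^8 km: v_c = √(μ/r) = 27.534 km/s.
Transfer-orbit speed at the same r (vis-viva, a = a_t): v_t = √[μ(2/r − 1/a_t)] = 35.782 km/s.
Δv₁ = |v_t − v_c| = |35.782 − 27.534| = 8.248 km/s.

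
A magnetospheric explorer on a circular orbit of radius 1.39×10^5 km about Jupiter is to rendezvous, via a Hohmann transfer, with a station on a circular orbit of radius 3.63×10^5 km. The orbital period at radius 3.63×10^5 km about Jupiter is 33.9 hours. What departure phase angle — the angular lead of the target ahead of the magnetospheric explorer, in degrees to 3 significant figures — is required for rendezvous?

From Kepler's third law T² = 4π²r³/μ at r = 3.63×10^5 km, T = 33.9 hours = 33.9 × 3600 s = 1.2204×10^5 s: μ = 4π²r³/T² = 1.26787×10^8 km³/s².
Semi-major axis of the transfer orbit: a_t = (1.390×10^5 + 3.630×10^5)/2 = 2.510×10^5 km.
Transfer time t = π√(a_t³/μ) = 35090 s.
Target angular speed ω₂ = √(μ/r₂³) = 5.148×10^-5 rad/s.
Angle swept by the target during transfer: ω₂·t = 1.806 rad = 103.5°.
Arrival is 180° from departure on the ellipse, so φ = 180° − 103.5° = 76.5°.

φ = 76.5°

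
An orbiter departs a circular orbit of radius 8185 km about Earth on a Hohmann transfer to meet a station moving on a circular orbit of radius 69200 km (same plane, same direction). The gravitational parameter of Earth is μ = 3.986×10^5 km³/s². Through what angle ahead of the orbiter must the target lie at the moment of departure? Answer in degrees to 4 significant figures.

φ = 104.7°

The Hohmann ellipse has a_t = (r₁ + r₂)/2 = 38692.5 km.
The half-period of the transfer ellipse is t = π√(a_t³/μ) = 37872 s.
Target angular speed ω₂ = √(μ/r₂³) = 3.4682×10^-5 rad/s.
Angle swept by the target during transfer: ω₂·t = 1.3135 rad = 75.26°.
Arrival is 180° from departure on the ellipse, so φ = 180° − 75.26° = 104.7°.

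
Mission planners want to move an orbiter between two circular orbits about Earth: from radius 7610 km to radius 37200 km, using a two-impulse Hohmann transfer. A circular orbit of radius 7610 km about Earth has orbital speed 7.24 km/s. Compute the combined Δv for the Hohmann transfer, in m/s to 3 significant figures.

From the circular-orbit relation v² = μ/r at r = 7610 km: μ = v²r = (7.24)² × 7610 = 3.98898×10^5 km³/s².
Semi-major axis of the transfer orbit: a_t = (7610 + 37200)/2 = 22405 km.
Circular speed at r₁: v₁ = √(μ/r₁) = √(3.98898×10^5/7610) = 7.240 km/s.
Transfer-orbit speed at r₁ (v² = μ(2/r − 1/a)): v_p = √[μ(2/r₁ − 1/a_t)] = 9.329 km/s.
First burn Δv₁ = |v_p − v₁| = 2.089 km/s.
At r₂, v₂ = √(μ/r₂) = 3.2746 km/s.
Transfer-orbit speed at r₂: v_a = √[μ(2/r₂ − 1/a_t)] = 1.9084 km/s.
Second burn Δv₂ = |v₂ − v_a| = 1.366 km/s.
Total Δv = Δv₁ + Δv₂ = 3.455 km/s.

Δv = 3460 m/s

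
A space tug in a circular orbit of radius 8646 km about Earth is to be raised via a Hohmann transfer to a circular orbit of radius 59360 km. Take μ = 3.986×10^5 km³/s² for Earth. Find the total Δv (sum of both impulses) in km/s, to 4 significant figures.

Transfer-ellipse semi-major axis a_t = (r₁ + r₂)/2 = (8646 + 59360)/2 = 34003 km.
At r₁ the circular-orbit speed is v₁ = √(μ/r₁) = 6.790 km/s.
On the transfer ellipse at r₁, v² = μ(2/r − 1/a) gives v_p = √[μ(2/r₁ − 1/a_t)] = 8.971 km/s.
First burn Δv₁ = |v_p − v₁| = 2.181 km/s.
Circular speed at r₂: v₂ = √(μ/r₂) = 2.5913 km/s.
Transfer-orbit speed at r₂: v_a = √[μ(2/r₂ − 1/a_t)] = 1.3067 km/s.
Second burn Δv₂ = |v₂ − v_a| = 1.285 km/s.
Δv = Δv₁ + Δv₂ = 2.181 + 1.285 = 3.466 km/s.

Δv = 3.466 km/s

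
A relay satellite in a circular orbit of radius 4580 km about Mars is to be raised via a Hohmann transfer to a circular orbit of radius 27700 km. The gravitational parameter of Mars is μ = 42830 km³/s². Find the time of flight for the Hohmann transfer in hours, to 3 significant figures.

The Hohmann ellipse has a_t = (r₁ + r₂)/2 = 16140 km.
Transfer time t = π√(a_t³/μ) = π√((16140)³ / 42830) = 31130 s.
Converting: 31130 s ÷ 3600 s/hour = 8.65 hours.

t = 8.65 hours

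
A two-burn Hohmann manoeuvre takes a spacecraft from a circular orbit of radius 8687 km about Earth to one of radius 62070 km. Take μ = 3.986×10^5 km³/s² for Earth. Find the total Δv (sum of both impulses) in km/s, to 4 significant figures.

The Hohmann ellipse has a_t = (r₁ + r₂)/2 = 35378.5 km.
Circular speed at r₁: v₁ = √(μ/r₁) = √(3.986×10^5/8687) = 6.773821 km/s.
Transfer-orbit speed at r₁ (v² = μ(2/r − 1/a)): v_p = √[μ(2/r₁ − 1/a_t)] = 8.972323 km/s.
First burn Δv₁ = |v_p − v₁| = 2.199 km/s.
Circular speed at r₂: v₂ = √(μ/r₂) = 2.534 km/s.
Transfer-orbit speed at r₂: v_a = √[μ(2/r₂ − 1/a_t)] = 1.256 km/s.
Second burn Δv₂ = |v₂ − v_a| = 1.278 km/s.
Δv = Δv₁ + Δv₂ = 2.199 + 1.278 = 3.477 km/s.

Δv = 3.477 km/s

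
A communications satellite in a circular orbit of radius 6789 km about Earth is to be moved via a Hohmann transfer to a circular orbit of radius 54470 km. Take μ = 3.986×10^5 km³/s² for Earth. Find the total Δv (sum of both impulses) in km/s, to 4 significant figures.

The Hohmann ellipse has a_t = (r₁ + r₂)/2 = 30629.5 km.
Circular speed at r₁: v₁ = √(μ/r₁) = √(3.986×10^5/6789) = 7.66242 km/s.
On the transfer ellipse at r₁, vis-viva equation gives v_p = √[μ(2/r₁ − 1/a_t)] = 10.2182 km/s.
First burn Δv₁ = |v_p − v₁| = 2.5558 km/s.
At r₂, v₂ = √(μ/r₂) = 2.70514 km/s.
Transfer-orbit speed at r₂: v_a = √[μ(2/r₂ − 1/a_t)] = 1.27357 km/s.
Second burn Δv₂ = |v₂ − v_a| = 1.4316 km/s.
Δv = Δv₁ + Δv₂ = 2.5558 + 1.4316 = 3.987 km/s.

Δv = 3.987 km/s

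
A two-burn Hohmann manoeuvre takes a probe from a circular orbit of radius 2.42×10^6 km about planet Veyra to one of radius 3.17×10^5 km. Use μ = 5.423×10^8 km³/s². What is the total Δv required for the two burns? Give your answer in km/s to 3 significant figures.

The Hohmann ellipse has a_t = (r₁ + r₂)/2 = 1.3685×10^6 km.
Circular speed at r₁: v₁ = √(μ/r₁) = √(5.423×10^8/2.420×10^6) = 14.9697 km/s.
Transfer-orbit speed at r₁ (vis-viva): v_a = √[μ(2/r₁ − 1/a_t)] = 7.20476 km/s.
First burn Δv₁ = |v_a − v₁| = 7.7649 km/s.
At r₂, v₂ = √(μ/r₂) = 41.361 km/s.
Transfer-orbit speed at r₂: v_p = √[μ(2/r₂ − 1/a_t)] = 55.002 km/s.
Second burn Δv₂ = |v₂ − v_p| = 13.641 km/s.
Total Δv = Δv₁ + Δv₂ = 21.41 km/s.

Δv = 21.4 km/s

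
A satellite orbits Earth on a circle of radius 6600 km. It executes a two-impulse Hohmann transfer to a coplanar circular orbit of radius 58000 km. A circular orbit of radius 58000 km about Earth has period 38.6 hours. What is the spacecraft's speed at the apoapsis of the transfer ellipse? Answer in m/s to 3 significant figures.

v = 1190 m/s

From Kepler's third law T² = 4π²r³/μ at r = 58000 km, T = 38.6 hours = 38.6 × 3600 s = 1.3896×10^5 s: μ = 4π²r³/T² = 3.98900×10^5 km³/s².
Transfer-ellipse semi-major axis a_t = (r₁ + r₂)/2 = (6600 + 58000)/2 = 32300 km.
At apoapsis, r = 58000 km.
Vis-viva: v = √[μ(2/r − 1/a_t)] = √[3.98900×10^5 × (2/58000 − 1/32300)] = 1.185 km/s.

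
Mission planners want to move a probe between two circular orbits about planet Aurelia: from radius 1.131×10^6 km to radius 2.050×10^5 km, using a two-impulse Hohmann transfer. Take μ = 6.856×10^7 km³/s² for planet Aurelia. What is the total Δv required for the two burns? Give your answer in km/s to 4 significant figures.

Δv = 8.981 km/s

The Hohmann ellipse has a_t = (r₁ + r₂)/2 = 6.680×10^5 km.
Circular speed at r₁: v₁ = √(μ/r₁) = √(6.856×10^7/1.131×10^6) = 7.786 km/s.
On the transfer ellipse at r₁, vis-viva gives v_a = √[μ(2/r₁ − 1/a_t)] = 4.313 km/s.
First burn Δv₁ = |v_a − v₁| = 3.473 km/s.
Circular speed at r₂: v₂ = √(μ/r₂) = 18.288 km/s.
Transfer-orbit speed at r₂: v_p = √[μ(2/r₂ − 1/a_t)] = 23.796 km/s.
Second burn Δv₂ = |v₂ − v_p| = 5.508 km/s.
Total Δv = Δv₁ + Δv₂ = 8.981 km/s.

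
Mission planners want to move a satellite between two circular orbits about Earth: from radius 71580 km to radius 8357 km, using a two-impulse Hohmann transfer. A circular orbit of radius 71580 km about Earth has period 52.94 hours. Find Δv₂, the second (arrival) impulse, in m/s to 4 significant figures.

From Kepler's third law T² = 4π²r³/μ at r = 71580 km, T = 52.94 hours = 52.94 × 3600 s = 1.90584×10^5 s: μ = 4π²r³/T² = 3.98623×10^5 km³/s².
Semi-major axis of the transfer orbit: a_t = (71580 + 8357)/2 = 39968.5 km.
Circular speed at r = 8357 km: v_c = √(μ/r) = 6.9065 km/s.
Transfer-orbit speed at the same r (vis-viva, a = a_t): v_t = √[μ(2/r − 1/a_t)] = 9.2426 km/s.
Δv₂ = |v_t − v_c| = |9.2426 − 6.9065| = 2.336 km/s.

Δv₂ = 2336 m/s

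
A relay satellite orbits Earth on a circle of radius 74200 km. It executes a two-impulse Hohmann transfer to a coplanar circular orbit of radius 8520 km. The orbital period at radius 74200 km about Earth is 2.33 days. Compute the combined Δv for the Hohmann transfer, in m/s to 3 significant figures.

From Kepler's third law T² = 4π²r³/μ at r = 74200 km, T = 2.33 days = 2.33 × 86400 s = 2.01312×10^5 s: μ = 4π²r³/T² = 3.97953×10^5 km³/s².
The Hohmann ellipse has a_t = (r₁ + r₂)/2 = 41360 km.
Circular speed at r₁: v₁ = √(μ/r₁) = √(3.97953×10^5/74200) = 2.3159 km/s.
Transfer-orbit speed at r₁ (vis-viva equation): v_a = √[μ(2/r₁ − 1/a_t)] = 1.0511 km/s.
First burn Δv₁ = |v_a − v₁| = 1.2648 km/s.
Circular speed at r₂: v₂ = √(μ/r₂) = 6.8343 km/s.
Transfer-orbit speed at r₂: v_p = √[μ(2/r₂ − 1/a_t)] = 9.1539 km/s.
Second burn Δv₂ = |v₂ − v_p| = 2.3196 km/s.
Δv = Δv₁ + Δv₂ = 1.2648 + 2.3196 = 3.584 km/s.

Δv = 3580 m/s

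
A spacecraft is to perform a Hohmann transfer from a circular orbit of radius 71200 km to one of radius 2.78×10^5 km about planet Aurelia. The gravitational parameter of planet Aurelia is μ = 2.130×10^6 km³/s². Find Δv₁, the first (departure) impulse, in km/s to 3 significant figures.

Δv₁ = 1.43 km/s

Semi-major axis of the transfer orbit: a_t = (71200 + 2.780×10^5)/2 = 1.746×10^5 km.
Circular speed at r = 71200 km: v_c = √(μ/r) = 5.470 km/s.
Vis-viva on the transfer ellipse at r = 71200 km gives v_t = √[μ(2/r − 1/a_t)] = 6.902 km/s.
Δv₁ = |v_t − v_c| = |6.902 − 5.470| = 1.432 km/s.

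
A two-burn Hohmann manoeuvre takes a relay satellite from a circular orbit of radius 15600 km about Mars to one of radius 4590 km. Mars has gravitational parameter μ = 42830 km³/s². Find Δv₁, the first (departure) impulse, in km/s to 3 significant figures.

Transfer-ellipse semi-major axis a_t = (r₁ + r₂)/2 = (15600 + 4590)/2 = 10095 km.
Circular speed at r = 15600 km: v_c = √(μ/r) = 1.6570 km/s.
Vis-viva on the transfer ellipse at r = 15600 km gives v_t = √[μ(2/r − 1/a_t)] = 1.1173 km/s.
Δv₁ = |v_t − v_c| = |1.1173 − 1.6570| = 0.5397 km/s.

Δv₁ = 0.540 km/s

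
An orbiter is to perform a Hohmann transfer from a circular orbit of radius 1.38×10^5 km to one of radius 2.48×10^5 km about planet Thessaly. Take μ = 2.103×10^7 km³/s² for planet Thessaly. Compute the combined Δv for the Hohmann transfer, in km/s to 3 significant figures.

The Hohmann ellipse has a_t = (r₁ + r₂)/2 = 1.930×10^5 km.
Circular speed at r₁: v₁ = √(μ/r₁) = √(2.103×10^7/1.380×10^5) = 12.345 km/s.
Transfer-orbit speed at r₁ (vis-viva equation): v_p = √[μ(2/r₁ − 1/a_t)] = 13.994 km/s.
First burn Δv₁ = |v_p − v₁| = 1.649 km/s.
At r₂, v₂ = √(μ/r₂) = 9.209 km/s.
Transfer-orbit speed at r₂: v_a = √[μ(2/r₂ − 1/a_t)] = 7.787 km/s.
Second burn Δv₂ = |v₂ − v_a| = 1.422 km/s.
Δv = Δv₁ + Δv₂ = 1.649 + 1.422 = 3.071 km/s.

Δv = 3.07 km/s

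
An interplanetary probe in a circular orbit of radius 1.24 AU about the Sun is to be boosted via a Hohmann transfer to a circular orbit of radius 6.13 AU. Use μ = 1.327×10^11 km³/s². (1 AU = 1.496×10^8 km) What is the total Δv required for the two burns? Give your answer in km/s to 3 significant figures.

In km: r₁ = 1.24 × 1.496×10^8 = 1.85504×10^8 km; r₂ = 6.13 × 1.496×10^8 = 9.17048×10^8 km.
Transfer-ellipse semi-major axis a_t = (r₁ + r₂)/2 = (1.85504×10^8 + 9.17048×10^8)/2 = 5.51276×10^8 km.
Circular speed at r₁: v₁ = √(μ/r₁) = √(1.327×10^11/1.85504×10^8) = 26.75 km/s.
Transfer-orbit speed at r₁ (vis-viva): v_p = √[μ(2/r₁ − 1/a_t)] = 34.50 km/s.
First burn Δv₁ = |v_p − v₁| = 7.750 km/s.
Circular speed at r₂: v₂ = √(μ/r₂) = 12.029 km/s.
Transfer-orbit speed at r₂: v_a = √[μ(2/r₂ − 1/a_t)] = 6.9780 km/s.
Second burn Δv₂ = |v₂ − v_a| = 5.051 km/s.
Total Δv = Δv₁ + Δv₂ = 12.80 km/s.

Δv = 12.8 km/s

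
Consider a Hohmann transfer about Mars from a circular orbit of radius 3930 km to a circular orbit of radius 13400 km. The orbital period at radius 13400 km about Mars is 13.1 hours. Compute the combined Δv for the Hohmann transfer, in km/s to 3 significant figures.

Δv = 1.39 km/s

From Kepler's third law T² = 4π²r³/μ at r = 13400 km, T = 13.1 hours = 13.1 × 3600 s = 47160 s: μ = 4π²r³/T² = 42709.7 km³/s².
Semi-major axis of the transfer orbit: a_t = (3930 + 13400)/2 = 8665 km.
At r₁ the circular-orbit speed is v₁ = √(μ/r₁) = 3.2966 km/s.
Transfer-orbit speed at r₁ (vis-viva equation): v_p = √[μ(2/r₁ − 1/a_t)] = 4.0995 km/s.
First burn Δv₁ = |v_p − v₁| = 0.8029 km/s.
Circular speed at r₂: v₂ = √(μ/r₂) = 1.785 km/s.
Transfer-orbit speed at r₂: v_a = √[μ(2/r₂ − 1/a_t)] = 1.202 km/s.
Second burn Δv₂ = |v₂ − v_a| = 0.5830 km/s.
Δv = Δv₁ + Δv₂ = 0.8029 + 0.5830 = 1.386 km/s.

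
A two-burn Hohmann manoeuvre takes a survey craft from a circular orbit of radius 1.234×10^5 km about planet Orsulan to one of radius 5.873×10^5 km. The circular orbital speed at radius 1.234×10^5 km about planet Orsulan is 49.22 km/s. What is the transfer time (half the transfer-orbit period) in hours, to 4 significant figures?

From the circular-orbit relation v² = μ/r at r = 1.234×10^5 km: μ = v²r = (49.22)² × 1.234×10^5 = 2.98950×10^8 km³/s².
Transfer-ellipse semi-major axis a_t = (r₁ + r₂)/2 = (1.234×10^5 + 5.873×10^5)/2 = 3.5535×10^5 km.
Half the transfer-orbit period gives t = π√(a_t³/μ) = 38490 s.
Converting: 38490 s ÷ 3600 s/hour = 10.69 hours.

t = 10.69 hours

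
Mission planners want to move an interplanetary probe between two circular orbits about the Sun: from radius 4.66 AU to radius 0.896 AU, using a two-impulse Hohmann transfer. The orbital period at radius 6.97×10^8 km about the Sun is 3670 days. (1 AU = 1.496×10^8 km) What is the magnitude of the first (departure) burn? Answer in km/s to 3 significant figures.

Δv₁ = 5.97 km/s

From Kepler's third law T² = 4π²r³/μ at r = 6.97×10^8 km, T = 3670 days = 3670 × 86400 s = 3.17088×10^8 s: μ = 4π²r³/T² = 1.32953×10^11 km³/s².
In km: r₁ = 4.66 × 1.496×10^8 = 6.97136×10^8 km; r₂ = 0.896 × 1.496×10^8 = 1.340416×10^8 km.
Semi-major axis of the transfer orbit: a_t = (6.97136×10^8 + 1.340416×10^8)/2 = 4.155888×10^8 km.
Circular speed at r = 6.97136×10^8 km: v_c = √(μ/r) = 13.81 km/s.
Vis-viva on the transfer ellipse at r = 6.97136×10^8 km gives v_t = √[μ(2/r − 1/a_t)] = 7.843 km/s.
Δv₁ = |v_t − v_c| = |7.843 − 13.81| = 5.967 km/s.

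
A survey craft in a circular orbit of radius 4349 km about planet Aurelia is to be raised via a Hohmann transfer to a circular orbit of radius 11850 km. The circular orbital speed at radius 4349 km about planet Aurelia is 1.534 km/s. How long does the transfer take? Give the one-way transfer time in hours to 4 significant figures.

From the circular-orbit relation v² = μ/r at r = 4349 km: μ = v²r = (1.534)² × 4349 = 10233.9 km³/s².
Transfer-ellipse semi-major axis a_t = (r₁ + r₂)/2 = (4349 + 11850)/2 = 8099.5 km.
Half the transfer-orbit period gives t = π√(a_t³/μ) = 22637 s.
Converting: 22637 s ÷ 3600 s/hour = 6.288 hours.

t = 6.288 hours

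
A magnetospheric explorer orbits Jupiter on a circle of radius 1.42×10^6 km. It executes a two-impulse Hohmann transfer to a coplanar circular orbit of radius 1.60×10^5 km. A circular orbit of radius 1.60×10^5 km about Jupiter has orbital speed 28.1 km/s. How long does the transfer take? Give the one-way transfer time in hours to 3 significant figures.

From the circular-orbit relation v² = μ/r at r = 1.60×10^5 km: μ = v²r = (28.1)² × 1.60×10^5 = 1.26338×10^8 km³/s².
Transfer-ellipse semi-major axis a_t = (r₁ + r₂)/2 = (1.420×10^6 + 1.600×10^5)/2 = 7.900×10^5 km.
Transfer time t = π√(a_t³/μ) = π√((7.900×10^5)³ / 1.26338×10^8) = 1.963×10^5 s.
Converting: 1.963×10^5 s ÷ 3600 s/hour = 54.5 hours.

t = 54.5 hours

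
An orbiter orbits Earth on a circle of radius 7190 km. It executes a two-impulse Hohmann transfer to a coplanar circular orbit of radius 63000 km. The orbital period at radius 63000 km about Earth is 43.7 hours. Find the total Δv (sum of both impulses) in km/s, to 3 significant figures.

Δv = 3.91 km/s

From Kepler's third law T² = 4π²r³/μ at r = 63000 km, T = 43.7 hours = 43.7 × 3600 s = 1.5732×10^5 s: μ = 4π²r³/T² = 3.98854×10^5 km³/s².
The Hohmann ellipse has a_t = (r₁ + r₂)/2 = 35095 km.
At r₁ the circular-orbit speed is v₁ = √(μ/r₁) = 7.448 km/s.
Transfer-orbit speed at r₁ (vis-viva equation): v_p = √[μ(2/r₁ − 1/a_t)] = 9.979 km/s.
First burn Δv₁ = |v_p − v₁| = 2.531 km/s.
At r₂, v₂ = √(μ/r₂) = 2.516 km/s.
Transfer-orbit speed at r₂: v_a = √[μ(2/r₂ − 1/a_t)] = 1.139 km/s.
Second burn Δv₂ = |v₂ − v_a| = 1.377 km/s.
Total Δv = Δv₁ + Δv₂ = 3.908 km/s.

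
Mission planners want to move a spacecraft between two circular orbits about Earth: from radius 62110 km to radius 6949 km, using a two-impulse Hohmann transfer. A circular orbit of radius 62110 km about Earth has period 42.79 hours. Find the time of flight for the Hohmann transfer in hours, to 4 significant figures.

From Kepler's third law T² = 4π²r³/μ at r = 62110 km, T = 42.79 hours = 42.79 × 3600 s = 1.54044×10^5 s: μ = 4π²r³/T² = 3.98616×10^5 km³/s².
Semi-major axis of the transfer orbit: a_t = (62110 + 6949)/2 = 34529.5 km.
Transfer time t = π√(a_t³/μ) = π√((34529.5)³ / 3.98616×10^5) = 31930 s.
Converting: 31930 s ÷ 3600 s/hour = 8.869 hours.

t = 8.869 hours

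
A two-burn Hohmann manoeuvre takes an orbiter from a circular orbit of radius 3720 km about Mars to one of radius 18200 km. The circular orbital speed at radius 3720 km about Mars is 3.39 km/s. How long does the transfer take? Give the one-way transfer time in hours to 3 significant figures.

From the circular-orbit relation v² = μ/r at r = 3720 km: μ = v²r = (3.39)² × 3720 = 42750.6 km³/s².
Transfer-ellipse semi-major axis a_t = (r₁ + r₂)/2 = (3720 + 18200)/2 = 10960 km.
Transfer time t = π√(a_t³/μ) = π√((10960)³ / 42750.6) = 17430 s.
Converting: 17430 s ÷ 3600 s/hour = 4.84 hours.

t = 4.84 hours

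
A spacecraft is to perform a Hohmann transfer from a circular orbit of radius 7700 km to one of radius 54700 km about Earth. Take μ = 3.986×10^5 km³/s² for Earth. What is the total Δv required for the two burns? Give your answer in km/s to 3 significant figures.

Semi-major axis of the transfer orbit: a_t = (7700 + 54700)/2 = 31200 km.
At r₁ the circular-orbit speed is v₁ = √(μ/r₁) = 7.195 km/s.
On the transfer ellipse at r₁, v² = μ(2/r − 1/a) gives v_p = √[μ(2/r₁ − 1/a_t)] = 9.527 km/s.
First burn Δv₁ = |v_p − v₁| = 2.332 km/s.
Circular speed at r₂: v₂ = √(μ/r₂) = 2.699 km/s.
Transfer-orbit speed at r₂: v_a = √[μ(2/r₂ − 1/a_t)] = 1.341 km/s.
Second burn Δv₂ = |v₂ − v_a| = 1.358 km/s.
Total Δv = Δv₁ + Δv₂ = 3.690 km/s.

Δv = 3.69 km/s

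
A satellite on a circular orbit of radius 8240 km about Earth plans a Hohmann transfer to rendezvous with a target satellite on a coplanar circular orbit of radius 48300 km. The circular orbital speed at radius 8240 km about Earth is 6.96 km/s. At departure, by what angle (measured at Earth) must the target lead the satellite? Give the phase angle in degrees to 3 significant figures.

φ = 99.4°

From the circular-orbit relation v² = μ/r at r = 8240 km: μ = v²r = (6.96)² × 8240 = 3.99159×10^5 km³/s².
Transfer-ellipse semi-major axis a_t = (r₁ + r₂)/2 = (8240 + 48300)/2 = 28270 km.
The half-period of the transfer ellipse is t = π√(a_t³/μ) = 23636 s.
Target angular speed ω₂ = √(μ/r₂³) = 5.9519×10^-5 rad/s.
Angle swept by the target during transfer: ω₂·t = 1.4068 rad = 80.60°.
The satellite traverses 180° on the transfer ellipse, so the target must lead by 180° − 80.60° = 99.4°.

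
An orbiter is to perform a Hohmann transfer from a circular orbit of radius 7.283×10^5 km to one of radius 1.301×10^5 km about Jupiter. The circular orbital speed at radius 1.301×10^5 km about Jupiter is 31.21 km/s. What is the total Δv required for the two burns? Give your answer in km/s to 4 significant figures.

From the circular-orbit relation v² = μ/r at r = 1.301×10^5 km: μ = v²r = (31.21)² × 1.301×10^5 = 1.26726×10^8 km³/s².
Semi-major axis of the transfer orbit: a_t = (7.283×10^5 + 1.301×10^5)/2 = 4.292×10^5 km.
At r₁ the circular-orbit speed is v₁ = √(μ/r₁) = 13.19 km/s.
On the transfer ellipse at r₁, v² = μ(2/r − 1/a) gives v_a = √[μ(2/r₁ − 1/a_t)] = 7.262 km/s.
First burn Δv₁ = |v_a − v₁| = 5.928 km/s.
At r₂, v₂ = √(μ/r₂) = 31.210 km/s.
Transfer-orbit speed at r₂: v_p = √[μ(2/r₂ − 1/a_t)] = 40.655 km/s.
Second burn Δv₂ = |v₂ − v_p| = 9.445 km/s.
Δv = Δv₁ + Δv₂ = 5.928 + 9.445 = 15.37 km/s.

Δv = 15.37 km/s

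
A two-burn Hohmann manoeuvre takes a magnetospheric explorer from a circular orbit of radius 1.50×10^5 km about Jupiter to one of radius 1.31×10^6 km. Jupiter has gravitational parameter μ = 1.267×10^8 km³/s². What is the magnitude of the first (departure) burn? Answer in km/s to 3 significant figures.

Δv₁ = 9.87 km/s

Transfer-ellipse semi-major axis a_t = (r₁ + r₂)/2 = (1.500×10^5 + 1.310×10^6)/2 = 7.300×10^5 km.
Circular speed at r = 1.500×10^5 km: v_c = √(μ/r) = 29.06 km/s.
Transfer-orbit speed at the same r (vis-viva, a = a_t): v_t = √[μ(2/r − 1/a_t)] = 38.93 km/s.
Δv₁ = |v_t − v_c| = |38.93 − 29.06| = 9.870 km/s.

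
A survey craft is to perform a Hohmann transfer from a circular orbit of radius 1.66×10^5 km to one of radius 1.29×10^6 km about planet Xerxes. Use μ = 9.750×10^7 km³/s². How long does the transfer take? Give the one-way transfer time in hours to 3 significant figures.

The Hohmann ellipse has a_t = (r₁ + r₂)/2 = 7.280×10^5 km.
Transfer time t = π√(a_t³/μ) = π√((7.280×10^5)³ / 9.750×10^7) = 1.976×10^5 s.
Converting: 1.976×10^5 s ÷ 3600 s/hour = 54.9 hours.

t = 54.9 hours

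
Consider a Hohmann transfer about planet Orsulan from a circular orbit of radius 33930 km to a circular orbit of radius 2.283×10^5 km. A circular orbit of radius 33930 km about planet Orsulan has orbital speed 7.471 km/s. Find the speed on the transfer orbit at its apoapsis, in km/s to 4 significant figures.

From the circular-orbit relation v² = μ/r at r = 33930 km: μ = v²r = (7.471)² × 33930 = 1.89383×10^6 km³/s².
Transfer-ellipse semi-major axis a_t = (r₁ + r₂)/2 = (33930 + 2.283×10^5)/2 = 1.31115×10^5 km.
The apoapsis of the transfer ellipse is at r = 2.283×10^5 km.
Vis-viva: v = √[μ(2/r − 1/a_t)] = √[1.89383×10^6 × (2/2.283×10^5 − 1/1.31115×10^5)] = 1.465 km/s.

v = 1.465 km/s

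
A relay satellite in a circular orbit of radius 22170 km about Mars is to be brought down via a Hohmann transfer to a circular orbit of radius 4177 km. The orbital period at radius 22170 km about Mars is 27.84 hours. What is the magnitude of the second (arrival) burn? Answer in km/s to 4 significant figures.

Δv₂ = 0.9519 km/s

From Kepler's third law T² = 4π²r³/μ at r = 22170 km, T = 27.84 hours = 27.84 × 3600 s = 1.00224×10^5 s: μ = 4π²r³/T² = 42826.6 km³/s².
Transfer-ellipse semi-major axis a_t = (r₁ + r₂)/2 = (22170 + 4177)/2 = 13173.5 km.
On the circular orbit at r = 4177 km, v_c = √(μ/r) = 3.2020 km/s.
Transfer-orbit speed at the same r (vis-viva, a = a_t): v_t = √[μ(2/r − 1/a_t)] = 4.1539 km/s.
Δv₂ = |v_t − v_c| = |4.1539 − 3.2020| = 0.9519 km/s.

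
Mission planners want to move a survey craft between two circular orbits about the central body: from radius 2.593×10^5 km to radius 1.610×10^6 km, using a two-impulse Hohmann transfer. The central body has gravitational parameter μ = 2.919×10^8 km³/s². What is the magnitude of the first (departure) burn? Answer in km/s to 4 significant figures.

Δv₁ = 10.48 km/s

The Hohmann ellipse has a_t = (r₁ + r₂)/2 = 9.3465×10^5 km.
On the circular orbit at r = 2.593×10^5 km, v_c = √(μ/r) = 33.552 km/s.
Vis-viva on the transfer ellipse at r = 2.593×10^5 km gives v_t = √[μ(2/r − 1/a_t)] = 44.036 km/s.
Δv₁ = |v_t − v_c| = |44.036 − 33.552| = 10.48 km/s.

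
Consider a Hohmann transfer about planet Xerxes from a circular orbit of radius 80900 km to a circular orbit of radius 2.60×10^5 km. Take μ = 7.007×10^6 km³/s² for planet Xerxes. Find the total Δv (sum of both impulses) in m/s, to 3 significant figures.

Semi-major axis of the transfer orbit: a_t = (80900 + 2.600×10^5)/2 = 1.7045×10^5 km.
At r₁ the circular-orbit speed is v₁ = √(μ/r₁) = 9.3066161 km/s.
On the transfer ellipse at r₁, vis-viva gives v_p = √[μ(2/r₁ − 1/a_t)] = 11.494232 km/s.
First burn Δv₁ = |v_p − v₁| = 2.18762 km/s.
Circular speed at r₂: v₂ = √(μ/r₂) = 5.191339 km/s.
Transfer-orbit speed at r₂: v_a = √[μ(2/r₂ − 1/a_t)] = 3.576475 km/s.
Second burn Δv₂ = |v₂ − v_a| = 1.61486 km/s.
Total Δv = Δv₁ + Δv₂ = 3.802 km/s.

Δv = 3800 m/s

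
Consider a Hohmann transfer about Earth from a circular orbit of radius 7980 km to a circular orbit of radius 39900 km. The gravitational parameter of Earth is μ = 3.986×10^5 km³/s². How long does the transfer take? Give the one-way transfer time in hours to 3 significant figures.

Semi-major axis of the transfer orbit: a_t = (7980 + 39900)/2 = 23940 km.
By Kepler's third law the transfer-orbit period is T = 2π√(a_t³/μ), so t = T/2 = 18430 s.
Converting: 18430 s ÷ 3600 s/hour = 5.12 hours.

t = 5.12 hours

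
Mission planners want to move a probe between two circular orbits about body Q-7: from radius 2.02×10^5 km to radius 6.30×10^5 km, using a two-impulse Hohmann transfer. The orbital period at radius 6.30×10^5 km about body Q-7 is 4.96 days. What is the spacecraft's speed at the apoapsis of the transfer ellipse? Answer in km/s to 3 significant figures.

From Kepler's third law T² = 4π²r³/μ at r = 6.30×10^5 km, T = 4.96 days = 4.96 × 86400 s = 4.28544×10^5 s: μ = 4π²r³/T² = 5.37515×10^7 km³/s².
The Hohmann ellipse has a_t = (r₁ + r₂)/2 = 4.160×10^5 km.
At apoapsis, r = 6.300×10^5 km.
Vis-viva: v = √[μ(2/r − 1/a_t)] = √[5.37515×10^7 × (2/6.300×10^5 − 1/4.160×10^5)] = 6.437 km/s.

v = 6.44 km/s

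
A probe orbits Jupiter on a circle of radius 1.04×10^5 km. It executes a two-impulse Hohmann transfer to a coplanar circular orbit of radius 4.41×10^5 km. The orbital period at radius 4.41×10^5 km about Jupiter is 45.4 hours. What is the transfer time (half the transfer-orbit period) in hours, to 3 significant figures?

From Kepler's third law T² = 4π²r³/μ at r = 4.41×10^5 km, T = 45.4 hours = 45.4 × 3600 s = 1.6344×10^5 s: μ = 4π²r³/T² = 1.26753×10^8 km³/s².
Transfer-ellipse semi-major axis a_t = (r₁ + r₂)/2 = (1.040×10^5 + 4.410×10^5)/2 = 2.725×10^5 km.
By Kepler's third law the transfer-orbit period is T = 2π√(a_t³/μ), so t = T/2 = 39690 s.
Converting: 39690 s ÷ 3600 s/hour = 11.0 hours.

t = 11.0 hours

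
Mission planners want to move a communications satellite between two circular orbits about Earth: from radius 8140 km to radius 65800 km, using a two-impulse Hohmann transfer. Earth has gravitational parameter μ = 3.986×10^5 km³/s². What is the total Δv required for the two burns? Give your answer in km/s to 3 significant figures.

Δv = 3.64 km/s

The Hohmann ellipse has a_t = (r₁ + r₂)/2 = 36970 km.
Circular speed at r₁: v₁ = √(μ/r₁) = √(3.986×10^5/8140) = 6.998 km/s.
On the transfer ellipse at r₁, v² = μ(2/r − 1/a) gives v_p = √[μ(2/r₁ − 1/a_t)] = 9.336 km/s.
First burn Δv₁ = |v_p − v₁| = 2.338 km/s.
At r₂, v₂ = √(μ/r₂) = 2.461 km/s.
Transfer-orbit speed at r₂: v_a = √[μ(2/r₂ − 1/a_t)] = 1.155 km/s.
Second burn Δv₂ = |v₂ − v_a| = 1.306 km/s.
Total Δv = Δv₁ + Δv₂ = 3.644 km/s.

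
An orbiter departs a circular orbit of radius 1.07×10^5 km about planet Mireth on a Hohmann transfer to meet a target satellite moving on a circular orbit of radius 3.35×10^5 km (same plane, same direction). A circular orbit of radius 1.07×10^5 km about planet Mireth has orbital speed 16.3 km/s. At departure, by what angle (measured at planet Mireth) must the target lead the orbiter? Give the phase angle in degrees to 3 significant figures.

From the circular-orbit relation v² = μ/r at r = 1.07×10^5 km: μ = v²r = (16.3)² × 1.07×10^5 = 2.84288×10^7 km³/s².
Semi-major axis of the transfer orbit: a_t = (1.070×10^5 + 3.350×10^5)/2 = 2.210×10^5 km.
The half-period of the transfer ellipse is t = π√(a_t³/μ) = 61215.1 s.
The target's mean motion on its circular orbit is ω₂ = √(μ/r₂³) = 2.74987×10^-5 rad/s.
Angle swept by the target during transfer: ω₂·t = 1.68334 rad = 96.448°.
The orbiter traverses 180° on the transfer ellipse, so the target must lead by 180° − 96.448° = 83.6°.

φ = 83.6°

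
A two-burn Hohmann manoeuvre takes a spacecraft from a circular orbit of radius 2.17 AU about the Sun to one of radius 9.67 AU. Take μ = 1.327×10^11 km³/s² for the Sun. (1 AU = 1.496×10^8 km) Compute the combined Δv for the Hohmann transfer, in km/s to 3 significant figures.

In km: r₁ = 2.17 × 1.496×10^8 = 3.24632×10^8 km; r₂ = 9.67 × 1.496×10^8 = 1.446632×10^9 km.
Transfer-ellipse semi-major axis a_t = (r₁ + r₂)/2 = (3.24632×10^8 + 1.446632×10^9)/2 = 8.85632×10^8 km.
At r₁ the circular-orbit speed is v₁ = √(μ/r₁) = 20.218 km/s.
On the transfer ellipse at r₁, v² = μ(2/r − 1/a) gives v_p = √[μ(2/r₁ − 1/a_t)] = 25.840 km/s.
First burn Δv₁ = |v_p − v₁| = 5.622 km/s.
At r₂, v₂ = √(μ/r₂) = 9.578 km/s.
Transfer-orbit speed at r₂: v_a = √[μ(2/r₂ − 1/a_t)] = 5.799 km/s.
Second burn Δv₂ = |v₂ − v_a| = 3.779 km/s.
Total Δv = Δv₁ + Δv₂ = 9.401 km/s.

Δv = 9.40 km/s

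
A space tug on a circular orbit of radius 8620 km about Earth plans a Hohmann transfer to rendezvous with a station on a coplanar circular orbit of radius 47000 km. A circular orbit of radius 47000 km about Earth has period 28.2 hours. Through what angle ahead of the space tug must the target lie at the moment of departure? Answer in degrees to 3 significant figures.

From Kepler's third law T² = 4π²r³/μ at r = 47000 km, T = 28.2 hours = 28.2 × 3600 s = 1.0152×10^5 s: μ = 4π²r³/T² = 3.97695×10^5 km³/s².
Transfer-ellipse semi-major axis a_t = (r₁ + r₂)/2 = (8620 + 47000)/2 = 27810 km.
Transfer time t = π√(a_t³/μ) = 23100 s.
Target angular speed ω₂ = √(μ/r₂³) = 6.189×10^-5 rad/s.
Angle swept by the target during transfer: ω₂·t = 1.430 rad = 81.93°.
Arrival is 180° from departure on the ellipse, so φ = 180° − 81.93° = 98.1°.

φ = 98.1°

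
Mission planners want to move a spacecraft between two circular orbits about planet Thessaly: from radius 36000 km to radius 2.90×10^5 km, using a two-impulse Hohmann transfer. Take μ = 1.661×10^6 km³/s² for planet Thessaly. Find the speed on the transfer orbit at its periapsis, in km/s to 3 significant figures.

Semi-major axis of the transfer orbit: a_t = (36000 + 2.900×10^5)/2 = 1.630×10^5 km.
The periapsis of the transfer ellipse is at r = 36000 km.
Applying v² = μ(2/r − 1/a_t): v = 9.060 km/s.

v = 9.06 km/s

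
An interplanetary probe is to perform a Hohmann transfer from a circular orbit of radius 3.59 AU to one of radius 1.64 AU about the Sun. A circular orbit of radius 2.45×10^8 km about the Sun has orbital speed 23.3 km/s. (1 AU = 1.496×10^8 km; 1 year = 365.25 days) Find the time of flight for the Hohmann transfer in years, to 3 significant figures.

From the circular-orbit relation v² = μ/r at r = 2.45×10^8 km: μ = v²r = (23.3)² × 2.45×10^8 = 1.33008×10^11 km³/s².
In km: r₁ = 3.59 × 1.496×10^8 = 5.37064×10^8 km; r₂ = 1.64 × 1.496×10^8 = 2.45344×10^8 km.
The Hohmann ellipse has a_t = (r₁ + r₂)/2 = 3.91204×10^8 km.
Transfer time t = π√(a_t³/μ) = π√((3.91204×10^8)³ / 1.33008×10^11) = 6.665×10^7 s.
Converting: 6.665×10^7 s ÷ 3.15576×10^7 s/year (365.25 × 86400) = 2.11 years.

t = 2.11 years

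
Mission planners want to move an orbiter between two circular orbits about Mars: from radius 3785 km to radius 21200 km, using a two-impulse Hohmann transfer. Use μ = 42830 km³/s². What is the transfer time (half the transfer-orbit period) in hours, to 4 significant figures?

The Hohmann ellipse has a_t = (r₁ + r₂)/2 = 12492.5 km.
Transfer time t = π√(a_t³/μ) = π√((12492.5)³ / 42830) = 21196 s.
Converting: 21196 s ÷ 3600 s/hour = 5.888 hours.

t = 5.888 hours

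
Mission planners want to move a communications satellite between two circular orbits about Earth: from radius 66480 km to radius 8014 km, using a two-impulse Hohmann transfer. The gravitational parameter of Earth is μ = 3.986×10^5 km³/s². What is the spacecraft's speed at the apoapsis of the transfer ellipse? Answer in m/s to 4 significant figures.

Transfer-ellipse semi-major axis a_t = (r₁ + r₂)/2 = (66480 + 8014)/2 = 37247 km.
The apoapsis of the transfer ellipse is at r = 66480 km.
Vis-viva: v = √[μ(2/r − 1/a_t)] = √[3.986×10^5 × (2/66480 − 1/37247)] = 1.136 km/s.

v = 1136 m/s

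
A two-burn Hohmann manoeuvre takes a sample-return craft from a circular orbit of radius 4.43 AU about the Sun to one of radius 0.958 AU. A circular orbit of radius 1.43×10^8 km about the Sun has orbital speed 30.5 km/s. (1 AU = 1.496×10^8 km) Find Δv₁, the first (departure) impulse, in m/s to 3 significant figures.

Δv₁ = 5720 m/s

From the circular-orbit relation v² = μ/r at r = 1.43×10^8 km: μ = v²r = (30.5)² × 1.43×10^8 = 1.33026×10^11 km³/s².
In km: r₁ = 4.43 × 1.496×10^8 = 6.62728×10^8 km; r₂ = 0.958 × 1.496×10^8 = 1.433168×10^8 km.
Semi-major axis of the transfer orbit: a_t = (6.62728×10^8 + 1.433168×10^8)/2 = 4.030224×10^8 km.
Circular speed at r = 6.62728×10^8 km: v_c = √(μ/r) = 14.168 km/s.
Vis-viva on the transfer ellipse at r = 6.62728×10^8 km gives v_t = √[μ(2/r − 1/a_t)] = 8.4486 km/s.
Δv₁ = |v_t − v_c| = |8.4486 − 14.168| = 5.719 km/s.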